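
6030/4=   1507+1/2 = 1507.50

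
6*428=2568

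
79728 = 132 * 604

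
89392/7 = 89392/7 = 12770.29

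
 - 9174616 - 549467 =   -  9724083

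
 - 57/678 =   -  1 + 207/226 = -0.08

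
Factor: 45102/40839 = 15034/13613 = 2^1*7517^1 * 13613^( - 1 ) 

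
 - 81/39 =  - 3 + 12/13 = - 2.08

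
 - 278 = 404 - 682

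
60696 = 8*7587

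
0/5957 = 0= 0.00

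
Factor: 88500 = 2^2*3^1*5^3 * 59^1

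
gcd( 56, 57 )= 1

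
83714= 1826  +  81888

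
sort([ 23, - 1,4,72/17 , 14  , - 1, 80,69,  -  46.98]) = [ - 46.98, - 1, - 1,  4,72/17,14,23,69, 80]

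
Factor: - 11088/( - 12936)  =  2^1*3^1*7^(  -  1 ) = 6/7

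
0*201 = 0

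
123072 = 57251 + 65821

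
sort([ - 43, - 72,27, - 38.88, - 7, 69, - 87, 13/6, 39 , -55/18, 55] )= [ - 87, - 72,-43, - 38.88 ,- 7, - 55/18,13/6,27,39,55,69]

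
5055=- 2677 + 7732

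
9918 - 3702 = 6216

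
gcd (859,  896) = 1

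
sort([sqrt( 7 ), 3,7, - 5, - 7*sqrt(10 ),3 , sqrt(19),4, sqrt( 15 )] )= [ - 7*sqrt( 10), - 5,sqrt( 7), 3, 3, sqrt (15 ), 4, sqrt( 19), 7 ] 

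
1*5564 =5564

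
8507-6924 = 1583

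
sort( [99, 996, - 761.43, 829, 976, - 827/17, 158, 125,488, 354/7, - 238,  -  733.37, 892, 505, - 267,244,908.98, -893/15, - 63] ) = [-761.43 , - 733.37,-267, -238 , - 63, - 893/15, - 827/17, 354/7,  99, 125, 158, 244, 488, 505, 829, 892, 908.98, 976, 996] 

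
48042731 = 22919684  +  25123047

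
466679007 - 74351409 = 392327598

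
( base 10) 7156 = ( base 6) 53044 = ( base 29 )8EM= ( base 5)212111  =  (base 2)1101111110100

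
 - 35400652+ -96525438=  - 131926090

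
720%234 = 18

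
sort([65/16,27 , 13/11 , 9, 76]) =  [13/11,65/16,9, 27,76 ]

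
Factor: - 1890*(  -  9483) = 17922870 = 2^1*3^4*5^1*7^1*29^1 * 109^1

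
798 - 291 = 507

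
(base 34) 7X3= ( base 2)10010000000001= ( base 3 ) 110122101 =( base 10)9217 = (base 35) 7ic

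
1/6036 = 1/6036 = 0.00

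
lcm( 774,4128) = 12384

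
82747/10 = 82747/10 = 8274.70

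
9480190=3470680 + 6009510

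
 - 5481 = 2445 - 7926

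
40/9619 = 40/9619 = 0.00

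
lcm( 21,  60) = 420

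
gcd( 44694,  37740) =6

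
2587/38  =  2587/38 = 68.08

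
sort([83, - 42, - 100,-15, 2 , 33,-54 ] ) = [- 100 , - 54, - 42,-15, 2, 33, 83]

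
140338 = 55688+84650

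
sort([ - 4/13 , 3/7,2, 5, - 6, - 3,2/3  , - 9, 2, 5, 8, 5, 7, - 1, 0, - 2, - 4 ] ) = [ - 9, - 6, - 4, - 3, - 2, - 1, - 4/13, 0, 3/7, 2/3,2 , 2,5, 5 , 5, 7 , 8 ] 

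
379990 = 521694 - 141704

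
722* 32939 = 23781958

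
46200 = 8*5775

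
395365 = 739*535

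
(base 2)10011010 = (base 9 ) 181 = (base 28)5e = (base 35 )4e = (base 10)154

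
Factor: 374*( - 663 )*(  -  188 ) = 46616856 = 2^3*3^1*11^1 * 13^1*17^2*47^1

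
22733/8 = 2841+5/8  =  2841.62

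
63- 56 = 7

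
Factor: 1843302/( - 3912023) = -2^1*3^1*17^ (-1) * 71^1 * 359^ ( - 1 )*641^( - 1 )*4327^1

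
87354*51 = 4455054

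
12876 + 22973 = 35849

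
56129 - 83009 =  - 26880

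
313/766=313/766 = 0.41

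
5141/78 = 65 + 71/78 = 65.91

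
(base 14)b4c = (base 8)4260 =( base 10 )2224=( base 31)29n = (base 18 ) 6fa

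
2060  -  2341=-281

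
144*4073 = 586512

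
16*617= 9872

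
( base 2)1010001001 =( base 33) jm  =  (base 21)19j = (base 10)649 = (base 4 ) 22021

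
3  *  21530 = 64590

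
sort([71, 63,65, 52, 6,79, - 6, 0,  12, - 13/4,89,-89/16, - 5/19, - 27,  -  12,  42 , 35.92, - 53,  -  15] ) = [ - 53, - 27, - 15, - 12,-6, - 89/16, - 13/4 , - 5/19,0, 6, 12,35.92,42, 52,  63,65, 71, 79, 89 ]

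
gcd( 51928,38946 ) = 12982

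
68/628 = 17/157 = 0.11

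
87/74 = 1 + 13/74 = 1.18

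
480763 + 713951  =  1194714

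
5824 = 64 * 91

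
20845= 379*55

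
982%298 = 88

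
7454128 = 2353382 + 5100746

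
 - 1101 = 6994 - 8095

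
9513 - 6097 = 3416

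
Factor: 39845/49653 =3^( - 4 )*5^1*13^1 = 65/81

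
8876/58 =153+1/29=153.03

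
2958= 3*986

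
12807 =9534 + 3273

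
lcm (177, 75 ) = 4425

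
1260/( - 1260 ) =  - 1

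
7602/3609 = 2534/1203 = 2.11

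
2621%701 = 518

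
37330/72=18665/36=518.47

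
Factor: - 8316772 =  - 2^2*2079193^1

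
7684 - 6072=1612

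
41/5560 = 41/5560 = 0.01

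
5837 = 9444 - 3607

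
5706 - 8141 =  -2435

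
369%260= 109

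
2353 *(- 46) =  - 108238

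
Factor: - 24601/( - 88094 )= 2^( - 1)*17^( - 1)*73^1*337^1*2591^( - 1)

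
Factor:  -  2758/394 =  - 7 = -  7^1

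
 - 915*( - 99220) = 90786300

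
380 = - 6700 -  - 7080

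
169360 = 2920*58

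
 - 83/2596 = - 1+ 2513/2596 = -0.03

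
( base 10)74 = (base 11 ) 68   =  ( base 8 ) 112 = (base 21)3B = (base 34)26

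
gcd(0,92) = 92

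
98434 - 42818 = 55616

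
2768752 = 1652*1676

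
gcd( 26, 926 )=2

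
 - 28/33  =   - 1 + 5/33 = - 0.85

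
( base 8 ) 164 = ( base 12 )98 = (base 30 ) 3q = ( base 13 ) 8c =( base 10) 116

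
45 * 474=21330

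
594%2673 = 594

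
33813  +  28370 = 62183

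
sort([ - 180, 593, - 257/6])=[-180,-257/6, 593] 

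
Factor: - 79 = -79^1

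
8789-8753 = 36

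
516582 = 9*57398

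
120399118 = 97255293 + 23143825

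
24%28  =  24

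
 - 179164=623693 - 802857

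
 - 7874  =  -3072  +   - 4802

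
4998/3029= 4998/3029= 1.65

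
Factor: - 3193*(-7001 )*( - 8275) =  - 184980947075= - 5^2*31^1 * 103^1 * 331^1 * 7001^1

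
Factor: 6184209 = 3^1*17^1*121259^1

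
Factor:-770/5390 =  - 1/7 = -7^ ( - 1)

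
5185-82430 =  - 77245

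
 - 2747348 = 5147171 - 7894519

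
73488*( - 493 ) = -36229584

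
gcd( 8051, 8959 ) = 1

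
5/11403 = 5/11403 = 0.00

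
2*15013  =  30026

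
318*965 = 306870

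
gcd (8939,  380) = 1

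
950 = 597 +353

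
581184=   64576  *9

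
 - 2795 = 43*( - 65 ) 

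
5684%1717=533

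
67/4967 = 67/4967= 0.01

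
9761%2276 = 657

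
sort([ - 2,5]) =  [ - 2 , 5]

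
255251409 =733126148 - 477874739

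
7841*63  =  493983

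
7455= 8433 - 978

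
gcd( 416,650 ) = 26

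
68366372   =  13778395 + 54587977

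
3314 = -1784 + 5098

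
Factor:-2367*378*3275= - 2^1*3^5*  5^2 * 7^1*131^1*263^1 = -  2930227650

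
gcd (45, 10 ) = 5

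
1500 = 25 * 60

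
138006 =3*46002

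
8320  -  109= 8211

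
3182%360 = 302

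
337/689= 337/689 = 0.49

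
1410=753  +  657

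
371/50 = 7+21/50 = 7.42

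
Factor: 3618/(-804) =-9/2  =  - 2^(  -  1)*3^2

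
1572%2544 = 1572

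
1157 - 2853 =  - 1696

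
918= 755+163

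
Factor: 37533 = 3^1*12511^1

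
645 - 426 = 219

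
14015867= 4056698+9959169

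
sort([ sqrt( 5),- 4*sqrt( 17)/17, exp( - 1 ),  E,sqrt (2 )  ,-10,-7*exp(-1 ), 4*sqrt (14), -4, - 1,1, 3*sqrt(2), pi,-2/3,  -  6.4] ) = [ - 10, - 6.4, - 4, - 7*exp ( - 1),  -  1,-4 * sqrt( 17)/17,-2/3,exp ( - 1 ) , 1, sqrt( 2 ), sqrt( 5 ), E, pi,3 * sqrt(  2 ),4*sqrt( 14)]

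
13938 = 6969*2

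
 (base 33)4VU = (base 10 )5409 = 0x1521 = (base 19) eid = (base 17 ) 11C3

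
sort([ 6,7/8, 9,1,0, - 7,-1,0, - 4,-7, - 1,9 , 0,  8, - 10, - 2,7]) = [ - 10, - 7, - 7, - 4,  -  2,  -  1, - 1, 0,0,0,7/8,  1,6,7, 8,  9,9]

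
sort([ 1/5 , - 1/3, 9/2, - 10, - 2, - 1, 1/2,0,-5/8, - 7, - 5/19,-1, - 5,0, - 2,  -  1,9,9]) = [ - 10 ,  -  7, - 5,-2, -2, - 1, - 1, - 1,- 5/8, - 1/3, - 5/19,0,0, 1/5, 1/2,9/2,  9,9]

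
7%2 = 1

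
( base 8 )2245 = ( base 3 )1122001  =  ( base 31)17B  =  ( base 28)1ED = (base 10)1189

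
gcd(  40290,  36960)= 30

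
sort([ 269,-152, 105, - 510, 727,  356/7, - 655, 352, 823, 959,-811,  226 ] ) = [ - 811,-655, - 510, - 152, 356/7, 105,226, 269, 352, 727,823, 959 ]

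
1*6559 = 6559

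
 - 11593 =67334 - 78927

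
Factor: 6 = 2^1*3^1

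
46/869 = 46/869  =  0.05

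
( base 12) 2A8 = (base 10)416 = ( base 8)640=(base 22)IK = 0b110100000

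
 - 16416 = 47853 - 64269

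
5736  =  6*956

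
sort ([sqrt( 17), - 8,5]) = [-8,sqrt(17), 5] 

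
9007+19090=28097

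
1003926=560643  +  443283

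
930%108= 66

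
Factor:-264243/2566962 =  - 88081/855654 = - 2^(  -  1)*3^( - 1 )*7^1*12583^1*142609^( - 1) 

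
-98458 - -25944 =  - 72514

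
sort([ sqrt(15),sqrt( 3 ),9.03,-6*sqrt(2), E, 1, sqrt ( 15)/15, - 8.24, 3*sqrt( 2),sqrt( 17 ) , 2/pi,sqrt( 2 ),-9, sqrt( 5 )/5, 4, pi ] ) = [  -  9, - 6*sqrt( 2),  -  8.24,  sqrt (15)/15, sqrt (5)/5,  2/pi, 1,sqrt(2 ), sqrt( 3 ) , E, pi,sqrt( 15),4,sqrt( 17), 3*sqrt( 2), 9.03]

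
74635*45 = 3358575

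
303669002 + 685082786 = 988751788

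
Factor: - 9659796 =  -  2^2*3^1* 804983^1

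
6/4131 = 2/1377 = 0.00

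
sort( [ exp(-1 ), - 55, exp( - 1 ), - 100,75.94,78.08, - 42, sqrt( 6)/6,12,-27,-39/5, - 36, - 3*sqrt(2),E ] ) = [ - 100 , - 55, - 42,-36,  -  27, -39/5, - 3*sqrt ( 2),  exp( - 1) , exp( - 1 ),sqrt( 6)/6 , E, 12, 75.94, 78.08] 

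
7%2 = 1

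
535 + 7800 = 8335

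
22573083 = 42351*533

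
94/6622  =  47/3311=0.01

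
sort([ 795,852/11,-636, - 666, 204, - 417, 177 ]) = [ - 666,-636,  -  417, 852/11,177, 204,  795 ]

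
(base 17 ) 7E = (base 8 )205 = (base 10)133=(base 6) 341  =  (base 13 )a3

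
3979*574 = 2283946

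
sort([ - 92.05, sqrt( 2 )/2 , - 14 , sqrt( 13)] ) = [ - 92.05,- 14, sqrt( 2 )/2, sqrt(13)]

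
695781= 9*77309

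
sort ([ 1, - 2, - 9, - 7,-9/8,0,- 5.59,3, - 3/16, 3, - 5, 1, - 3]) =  [ - 9 , - 7, - 5.59, - 5, - 3, - 2, - 9/8,  -  3/16, 0,1, 1,3, 3]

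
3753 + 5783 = 9536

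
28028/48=583+11/12 = 583.92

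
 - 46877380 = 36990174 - 83867554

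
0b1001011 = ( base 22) 39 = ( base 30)2F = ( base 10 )75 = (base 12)63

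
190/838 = 95/419=0.23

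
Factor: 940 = 2^2*5^1 * 47^1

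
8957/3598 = 2 + 1761/3598= 2.49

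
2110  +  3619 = 5729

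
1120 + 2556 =3676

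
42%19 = 4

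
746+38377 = 39123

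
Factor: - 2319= - 3^1*773^1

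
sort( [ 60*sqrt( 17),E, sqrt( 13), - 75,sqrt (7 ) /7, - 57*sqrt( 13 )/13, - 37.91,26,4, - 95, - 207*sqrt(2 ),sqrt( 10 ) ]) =[- 207*sqrt( 2), - 95, - 75,  -  37.91,-57*sqrt( 13 )/13, sqrt( 7)/7, E,sqrt(10),sqrt( 13) , 4,  26,60*sqrt( 17) ] 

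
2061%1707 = 354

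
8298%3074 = 2150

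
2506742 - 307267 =2199475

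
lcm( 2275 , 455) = 2275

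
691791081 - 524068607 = 167722474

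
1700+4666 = 6366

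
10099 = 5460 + 4639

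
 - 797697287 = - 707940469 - 89756818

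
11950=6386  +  5564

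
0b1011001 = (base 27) 38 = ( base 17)54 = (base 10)89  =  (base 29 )32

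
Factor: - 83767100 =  - 2^2*5^2  *41^1*20431^1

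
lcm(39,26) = 78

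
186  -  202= - 16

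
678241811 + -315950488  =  362291323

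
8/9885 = 8/9885=0.00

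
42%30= 12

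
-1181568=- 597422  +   - 584146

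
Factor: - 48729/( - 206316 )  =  16243/68772 = 2^( - 2)*3^( - 1) * 11^(-1)*37^1 *439^1*521^(  -  1)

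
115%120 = 115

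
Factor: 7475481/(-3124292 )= -2^( - 2 )*3^2*13^1*79^(  -  1 )*181^1 * 353^1*9887^(  -  1)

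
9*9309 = 83781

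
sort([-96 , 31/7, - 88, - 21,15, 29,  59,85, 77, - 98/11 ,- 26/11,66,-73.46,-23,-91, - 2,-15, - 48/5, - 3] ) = [-96, - 91, -88, - 73.46, - 23, - 21, - 15,-48/5, - 98/11,-3,-26/11 ,-2,31/7,15, 29 , 59, 66,77, 85 ]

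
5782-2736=3046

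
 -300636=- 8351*36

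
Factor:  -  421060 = -2^2*5^1*37^1 * 569^1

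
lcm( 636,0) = 0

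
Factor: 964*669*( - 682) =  - 439832712 = - 2^3* 3^1*11^1*31^1 * 223^1*241^1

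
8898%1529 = 1253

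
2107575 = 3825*551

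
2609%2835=2609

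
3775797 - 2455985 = 1319812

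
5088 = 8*636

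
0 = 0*98060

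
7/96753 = 7/96753 = 0.00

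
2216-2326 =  - 110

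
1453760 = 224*6490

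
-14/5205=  - 14/5205 =- 0.00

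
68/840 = 17/210  =  0.08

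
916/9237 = 916/9237=0.10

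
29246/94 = 14623/47= 311.13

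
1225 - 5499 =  - 4274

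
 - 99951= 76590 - 176541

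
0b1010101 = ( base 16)55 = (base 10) 85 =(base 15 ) 5a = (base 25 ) 3A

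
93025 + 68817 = 161842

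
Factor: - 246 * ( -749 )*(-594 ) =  - 2^2*3^4*7^1*11^1*41^1*107^1 = - 109446876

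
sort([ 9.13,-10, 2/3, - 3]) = [ - 10, - 3, 2/3  ,  9.13]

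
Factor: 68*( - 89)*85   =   - 514420 =- 2^2*5^1*17^2*89^1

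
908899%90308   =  5819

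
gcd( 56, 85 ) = 1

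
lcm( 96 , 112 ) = 672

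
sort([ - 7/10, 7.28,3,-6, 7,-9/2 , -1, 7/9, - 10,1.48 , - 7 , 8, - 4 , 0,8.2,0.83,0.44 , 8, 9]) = [ -10, - 7 , - 6, - 9/2, - 4 , -1 , - 7/10,0, 0.44,7/9,  0.83, 1.48, 3,7 , 7.28,8,8,  8.2, 9]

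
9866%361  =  119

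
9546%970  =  816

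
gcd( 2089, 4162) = 1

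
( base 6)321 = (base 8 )171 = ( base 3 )11111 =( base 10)121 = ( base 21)5g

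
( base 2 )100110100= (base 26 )BM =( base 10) 308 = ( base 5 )2213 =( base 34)92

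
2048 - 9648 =- 7600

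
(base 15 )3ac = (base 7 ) 2304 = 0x345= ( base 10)837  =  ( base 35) nw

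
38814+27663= 66477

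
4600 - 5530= - 930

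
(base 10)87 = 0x57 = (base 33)2l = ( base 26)39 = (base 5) 322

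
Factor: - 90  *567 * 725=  - 2^1*3^6*5^3*7^1  *  29^1  =  -36996750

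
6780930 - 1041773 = 5739157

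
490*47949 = 23495010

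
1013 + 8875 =9888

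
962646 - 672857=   289789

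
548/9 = 548/9 = 60.89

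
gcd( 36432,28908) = 396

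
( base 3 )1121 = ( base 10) 43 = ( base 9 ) 47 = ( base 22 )1l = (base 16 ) 2b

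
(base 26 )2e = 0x42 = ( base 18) 3c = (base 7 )123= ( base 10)66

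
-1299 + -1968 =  - 3267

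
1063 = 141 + 922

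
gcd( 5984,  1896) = 8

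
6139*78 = 478842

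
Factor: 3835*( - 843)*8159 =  - 3^1*5^1*13^1 * 41^1*59^1*199^1*281^1  =  - 26377271895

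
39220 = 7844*5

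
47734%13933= 5935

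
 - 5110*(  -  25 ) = 127750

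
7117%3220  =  677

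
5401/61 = 88 + 33/61 =88.54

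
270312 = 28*9654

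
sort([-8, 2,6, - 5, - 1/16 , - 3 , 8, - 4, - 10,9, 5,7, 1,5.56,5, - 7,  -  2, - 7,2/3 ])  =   [ - 10, - 8, - 7, - 7, - 5, - 4 , - 3, - 2, - 1/16, 2/3,1 , 2, 5,5, 5.56,  6,7 , 8, 9] 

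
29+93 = 122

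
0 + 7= 7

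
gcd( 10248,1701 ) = 21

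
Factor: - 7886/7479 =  - 2^1*3^( - 3 )*277^( - 1)*3943^1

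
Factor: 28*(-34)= - 2^3*7^1*17^1 =-  952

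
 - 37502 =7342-44844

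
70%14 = 0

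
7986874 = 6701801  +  1285073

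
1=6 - 5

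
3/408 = 1/136=   0.01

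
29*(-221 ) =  - 6409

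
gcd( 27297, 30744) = 9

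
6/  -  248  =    -  3/124 = - 0.02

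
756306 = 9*84034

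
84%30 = 24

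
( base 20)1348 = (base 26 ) DJ6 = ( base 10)9288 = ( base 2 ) 10010001001000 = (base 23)hcj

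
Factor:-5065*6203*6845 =  -  5^2*37^2*1013^1*6203^1 = - 215057544775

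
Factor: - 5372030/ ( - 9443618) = 2686015/4721809 = 5^1 * 29^(-1 )*37^1*14519^1*162821^( - 1)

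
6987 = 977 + 6010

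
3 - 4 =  - 1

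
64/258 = 32/129 = 0.25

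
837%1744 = 837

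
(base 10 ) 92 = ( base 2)1011100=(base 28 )38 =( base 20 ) 4C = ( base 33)2q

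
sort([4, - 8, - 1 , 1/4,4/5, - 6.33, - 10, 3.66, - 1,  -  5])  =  [ - 10 , - 8 , - 6.33, - 5,-1, - 1, 1/4,4/5, 3.66, 4] 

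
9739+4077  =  13816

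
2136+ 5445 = 7581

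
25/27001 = 25/27001 = 0.00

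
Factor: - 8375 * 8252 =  - 69110500 = - 2^2 * 5^3*67^1*2063^1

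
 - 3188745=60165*(-53 ) 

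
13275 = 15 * 885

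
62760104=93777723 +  - 31017619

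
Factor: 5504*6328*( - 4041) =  - 140745249792= - 2^10*3^2*7^1*43^1*113^1*449^1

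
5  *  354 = 1770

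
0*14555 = 0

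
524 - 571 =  - 47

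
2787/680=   2787/680 = 4.10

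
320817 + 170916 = 491733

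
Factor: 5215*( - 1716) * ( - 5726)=51241630440 = 2^3*3^1*5^1 * 7^2*11^1*13^1*149^1*409^1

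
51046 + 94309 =145355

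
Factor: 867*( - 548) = - 2^2 * 3^1*17^2*137^1 = -475116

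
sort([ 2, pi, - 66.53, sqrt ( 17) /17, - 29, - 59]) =[  -  66.53, - 59, - 29, sqrt ( 17 ) /17, 2, pi]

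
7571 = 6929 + 642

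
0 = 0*941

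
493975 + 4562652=5056627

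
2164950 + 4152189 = 6317139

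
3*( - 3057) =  -9171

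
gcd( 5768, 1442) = 1442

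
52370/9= 5818 + 8/9 = 5818.89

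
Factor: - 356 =  -  2^2*89^1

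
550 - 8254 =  - 7704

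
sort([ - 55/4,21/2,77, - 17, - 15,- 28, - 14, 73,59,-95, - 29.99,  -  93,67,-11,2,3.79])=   [ - 95, - 93,  -  29.99, - 28,-17,-15, - 14, - 55/4, - 11, 2, 3.79,21/2, 59, 67,73,77]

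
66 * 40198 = 2653068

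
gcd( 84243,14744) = 1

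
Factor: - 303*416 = -2^5*3^1*13^1*101^1 = -126048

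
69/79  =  69/79 = 0.87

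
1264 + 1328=2592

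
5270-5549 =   -  279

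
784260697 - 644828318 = 139432379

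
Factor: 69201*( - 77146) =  - 5338580346 =-2^1*3^3*11^1*17^1*233^1*2269^1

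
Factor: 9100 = 2^2*5^2 * 7^1*13^1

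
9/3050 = 9/3050 = 0.00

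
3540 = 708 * 5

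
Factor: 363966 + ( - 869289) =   -  3^2*7^1*13^1*617^1 = - 505323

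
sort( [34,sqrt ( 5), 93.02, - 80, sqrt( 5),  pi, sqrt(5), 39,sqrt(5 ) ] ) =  [ - 80, sqrt (5) , sqrt( 5) , sqrt(5),  sqrt(5 ), pi, 34 , 39, 93.02]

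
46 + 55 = 101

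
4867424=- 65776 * ( - 74)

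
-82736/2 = -41368 = -41368.00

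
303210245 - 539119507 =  - 235909262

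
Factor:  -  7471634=  -  2^1*3735817^1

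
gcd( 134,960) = 2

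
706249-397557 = 308692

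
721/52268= 721/52268 = 0.01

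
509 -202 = 307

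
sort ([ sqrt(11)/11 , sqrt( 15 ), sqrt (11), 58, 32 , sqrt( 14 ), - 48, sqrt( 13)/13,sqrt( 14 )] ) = [  -  48,sqrt( 13 ) /13 , sqrt(11) /11,sqrt ( 11), sqrt( 14), sqrt(14),sqrt ( 15), 32,58]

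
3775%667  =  440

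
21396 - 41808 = -20412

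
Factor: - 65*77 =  - 5005 = - 5^1*7^1 *11^1*13^1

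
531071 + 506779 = 1037850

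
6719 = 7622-903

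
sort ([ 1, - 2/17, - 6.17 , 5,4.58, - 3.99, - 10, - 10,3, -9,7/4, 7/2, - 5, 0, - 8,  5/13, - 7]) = [- 10 , - 10,  -  9,-8,-7, - 6.17, - 5, - 3.99,- 2/17,  0,5/13,1,7/4,3,  7/2,4.58, 5]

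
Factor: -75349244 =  - 2^2*43^1*229^1*1913^1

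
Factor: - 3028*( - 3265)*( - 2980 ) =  - 2^4 * 5^2*149^1*653^1*757^1 = - 29461531600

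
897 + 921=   1818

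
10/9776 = 5/4888 = 0.00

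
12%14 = 12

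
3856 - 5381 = - 1525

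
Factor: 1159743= 3^1* 13^1*131^1*227^1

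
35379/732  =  48+ 81/244= 48.33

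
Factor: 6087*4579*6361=177296164653 = 3^1 * 19^1 * 241^1*2029^1*6361^1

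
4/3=4/3 = 1.33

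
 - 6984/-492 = 14 + 8/41  =  14.20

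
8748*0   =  0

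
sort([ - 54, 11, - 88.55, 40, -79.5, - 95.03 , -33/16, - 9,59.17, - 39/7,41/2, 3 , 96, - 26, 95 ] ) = [-95.03,  -  88.55, - 79.5, - 54 , -26, -9,- 39/7,  -  33/16, 3, 11,  41/2,40,59.17, 95, 96] 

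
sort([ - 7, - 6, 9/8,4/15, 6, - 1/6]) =[ - 7,  -  6,- 1/6, 4/15, 9/8, 6]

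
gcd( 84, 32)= 4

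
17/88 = 17/88=0.19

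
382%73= 17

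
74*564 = 41736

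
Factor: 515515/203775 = 3^( - 1)* 5^( - 1 )*7^1*19^( - 1 ) * 103^1  =  721/285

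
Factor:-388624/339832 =- 454/397 = - 2^1*227^1*397^( - 1) 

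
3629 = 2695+934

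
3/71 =3/71= 0.04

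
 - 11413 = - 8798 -2615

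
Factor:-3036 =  - 2^2 * 3^1*11^1 * 23^1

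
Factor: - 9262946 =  - 2^1*7^1*11^1*60149^1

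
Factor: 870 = 2^1 * 3^1*5^1*29^1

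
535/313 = 535/313 = 1.71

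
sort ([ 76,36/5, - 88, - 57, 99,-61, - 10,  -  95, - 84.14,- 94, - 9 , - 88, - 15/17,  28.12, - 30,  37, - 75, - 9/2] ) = [ - 95, - 94, - 88, - 88, - 84.14, - 75,-61, - 57, - 30, - 10,  -  9, -9/2 , - 15/17,  36/5, 28.12,37,76, 99 ]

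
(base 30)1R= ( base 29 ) 1S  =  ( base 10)57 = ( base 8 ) 71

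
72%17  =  4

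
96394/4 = 48197/2 = 24098.50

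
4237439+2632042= 6869481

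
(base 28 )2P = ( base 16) 51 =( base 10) 81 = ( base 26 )33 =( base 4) 1101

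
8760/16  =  1095/2 = 547.50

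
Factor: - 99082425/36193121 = - 3^1* 5^2*13^1*151^1*673^1*36193121^( - 1) 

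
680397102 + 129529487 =809926589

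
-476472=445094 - 921566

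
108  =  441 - 333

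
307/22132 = 307/22132 = 0.01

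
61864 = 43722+18142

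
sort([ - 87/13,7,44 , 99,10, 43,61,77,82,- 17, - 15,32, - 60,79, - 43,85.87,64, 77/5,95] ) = [ - 60 , - 43,-17, - 15,  -  87/13, 7, 10,77/5, 32, 43,44,61, 64 , 77,79, 82,85.87, 95,99]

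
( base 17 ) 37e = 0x3e8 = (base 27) 1A1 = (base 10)1000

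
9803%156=131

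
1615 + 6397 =8012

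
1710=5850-4140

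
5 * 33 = 165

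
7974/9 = 886=886.00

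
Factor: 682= 2^1 * 11^1 *31^1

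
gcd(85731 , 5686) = 1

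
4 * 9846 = 39384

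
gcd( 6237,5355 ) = 63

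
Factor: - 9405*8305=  - 3^2*5^2*11^2*19^1*151^1= - 78108525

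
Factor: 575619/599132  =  2^( - 2)*3^1* 11^1*101^ (  -  1 )*1483^( - 1 )*17443^1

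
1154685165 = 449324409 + 705360756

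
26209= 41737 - 15528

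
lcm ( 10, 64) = 320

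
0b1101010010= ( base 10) 850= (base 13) 505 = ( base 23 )1dm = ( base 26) 16i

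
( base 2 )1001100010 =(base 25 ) oa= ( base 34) HW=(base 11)505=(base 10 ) 610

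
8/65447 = 8/65447=0.00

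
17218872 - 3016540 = 14202332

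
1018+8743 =9761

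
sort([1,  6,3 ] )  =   [ 1, 3 , 6] 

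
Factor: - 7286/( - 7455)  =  2^1*3^( - 1) * 5^( - 1)*7^ ( - 1 )*71^( - 1)*3643^1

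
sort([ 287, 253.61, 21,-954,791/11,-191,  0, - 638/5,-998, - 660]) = [- 998, - 954,  -  660, - 191,-638/5, 0,21 , 791/11,253.61,287 ] 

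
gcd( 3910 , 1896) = 2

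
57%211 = 57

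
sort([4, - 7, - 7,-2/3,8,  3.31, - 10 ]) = [-10,-7,-7, - 2/3,3.31, 4,8]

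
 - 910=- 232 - 678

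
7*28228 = 197596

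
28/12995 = 28/12995 = 0.00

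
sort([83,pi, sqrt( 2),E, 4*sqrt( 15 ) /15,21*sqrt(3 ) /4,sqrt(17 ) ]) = [ 4 * sqrt (15 ) /15, sqrt( 2 ), E,pi,sqrt( 17), 21* sqrt(3)/4 , 83]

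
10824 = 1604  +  9220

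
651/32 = 651/32 = 20.34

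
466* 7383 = 3440478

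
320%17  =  14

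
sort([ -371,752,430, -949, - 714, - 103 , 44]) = [ - 949, - 714, - 371,  -  103, 44,430, 752]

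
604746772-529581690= 75165082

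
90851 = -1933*( - 47)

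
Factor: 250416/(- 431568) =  - 3^( - 4)*47^1 = - 47/81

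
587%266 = 55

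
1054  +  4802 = 5856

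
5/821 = 5/821 = 0.01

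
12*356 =4272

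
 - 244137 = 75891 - 320028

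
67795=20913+46882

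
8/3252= 2/813= 0.00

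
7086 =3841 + 3245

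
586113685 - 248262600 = 337851085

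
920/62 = 14 + 26/31 = 14.84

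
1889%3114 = 1889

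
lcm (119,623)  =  10591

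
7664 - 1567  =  6097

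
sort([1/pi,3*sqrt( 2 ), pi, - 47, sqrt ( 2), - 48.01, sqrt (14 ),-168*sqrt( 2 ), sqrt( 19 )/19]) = [ - 168*sqrt( 2 ),- 48.01, - 47, sqrt(19)/19, 1/pi, sqrt( 2),pi,sqrt (14),3*sqrt( 2)] 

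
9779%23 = 4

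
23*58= 1334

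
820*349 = 286180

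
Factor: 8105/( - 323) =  - 5^1 * 17^ (  -  1 ) * 19^( - 1) * 1621^1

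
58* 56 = 3248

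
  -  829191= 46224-875415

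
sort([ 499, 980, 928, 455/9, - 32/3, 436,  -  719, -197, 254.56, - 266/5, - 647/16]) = [ - 719, - 197,-266/5 ,  -  647/16 ,-32/3,455/9, 254.56, 436, 499,928, 980]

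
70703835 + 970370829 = 1041074664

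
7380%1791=216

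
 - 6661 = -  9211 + 2550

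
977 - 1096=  - 119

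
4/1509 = 4/1509=0.00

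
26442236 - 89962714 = -63520478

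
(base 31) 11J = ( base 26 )1CN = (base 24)1i3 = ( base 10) 1011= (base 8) 1763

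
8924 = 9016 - 92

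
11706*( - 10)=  - 117060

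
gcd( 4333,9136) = 1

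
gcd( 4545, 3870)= 45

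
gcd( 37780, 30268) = 4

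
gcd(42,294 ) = 42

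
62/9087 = 62/9087 = 0.01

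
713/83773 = 713/83773 = 0.01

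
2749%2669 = 80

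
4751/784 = 4751/784  =  6.06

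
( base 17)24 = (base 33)15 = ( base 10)38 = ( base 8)46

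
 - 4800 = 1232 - 6032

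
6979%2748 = 1483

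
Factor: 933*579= 3^2*193^1*311^1 = 540207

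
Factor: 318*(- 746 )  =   - 237228 = - 2^2 *3^1 * 53^1 * 373^1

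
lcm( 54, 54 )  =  54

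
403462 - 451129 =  - 47667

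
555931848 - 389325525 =166606323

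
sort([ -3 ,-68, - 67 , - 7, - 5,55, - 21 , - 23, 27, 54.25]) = [-68, - 67, - 23, - 21, - 7, - 5, - 3,  27,54.25, 55]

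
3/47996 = 3/47996 =0.00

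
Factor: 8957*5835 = 52264095 = 3^1*5^1 * 13^2 * 53^1 * 389^1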